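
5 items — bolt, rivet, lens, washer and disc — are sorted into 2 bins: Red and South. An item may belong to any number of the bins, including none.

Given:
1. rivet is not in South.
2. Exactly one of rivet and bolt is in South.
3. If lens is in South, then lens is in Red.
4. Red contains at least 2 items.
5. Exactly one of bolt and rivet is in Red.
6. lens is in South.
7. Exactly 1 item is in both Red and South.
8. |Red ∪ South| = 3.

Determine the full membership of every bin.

From (1): rivet ∉ South.
From (6): lens ∈ South.
(2) (exactly one): bolt ∈ South.
(3): lens ∈ Red.
Suppose bolt ∈ Red: no assignment then satisfies all the clues, so bolt ∉ Red.

Red = {lens, rivet}; South = {bolt, lens}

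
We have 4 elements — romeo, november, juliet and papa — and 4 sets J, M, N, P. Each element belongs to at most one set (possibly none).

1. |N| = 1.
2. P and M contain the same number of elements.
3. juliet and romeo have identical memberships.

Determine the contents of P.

P = {}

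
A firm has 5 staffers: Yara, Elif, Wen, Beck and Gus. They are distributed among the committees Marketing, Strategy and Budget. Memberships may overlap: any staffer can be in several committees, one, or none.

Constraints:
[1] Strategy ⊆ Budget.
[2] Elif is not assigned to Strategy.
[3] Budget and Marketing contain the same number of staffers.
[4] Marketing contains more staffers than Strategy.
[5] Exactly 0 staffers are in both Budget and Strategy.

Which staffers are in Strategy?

Strategy = {}

From (2): Elif ∉ Strategy.
Suppose Yara ∈ Strategy: no assignment then satisfies all the clues, so Yara ∉ Strategy.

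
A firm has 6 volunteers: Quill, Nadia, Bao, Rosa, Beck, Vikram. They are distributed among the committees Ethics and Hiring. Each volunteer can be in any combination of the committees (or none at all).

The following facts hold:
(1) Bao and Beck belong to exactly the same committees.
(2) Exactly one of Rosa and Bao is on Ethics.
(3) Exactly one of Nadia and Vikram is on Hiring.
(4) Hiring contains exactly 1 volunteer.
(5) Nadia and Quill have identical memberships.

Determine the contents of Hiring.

Hiring = {Vikram}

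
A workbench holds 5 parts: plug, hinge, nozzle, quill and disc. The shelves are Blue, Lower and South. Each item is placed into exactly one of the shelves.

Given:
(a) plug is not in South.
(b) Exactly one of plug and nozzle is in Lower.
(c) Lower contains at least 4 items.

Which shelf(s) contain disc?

disc: Lower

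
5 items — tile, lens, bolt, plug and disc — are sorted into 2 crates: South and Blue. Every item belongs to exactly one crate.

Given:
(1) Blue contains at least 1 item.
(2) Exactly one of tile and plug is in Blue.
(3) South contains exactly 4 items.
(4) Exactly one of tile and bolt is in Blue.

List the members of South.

South = {bolt, disc, lens, plug}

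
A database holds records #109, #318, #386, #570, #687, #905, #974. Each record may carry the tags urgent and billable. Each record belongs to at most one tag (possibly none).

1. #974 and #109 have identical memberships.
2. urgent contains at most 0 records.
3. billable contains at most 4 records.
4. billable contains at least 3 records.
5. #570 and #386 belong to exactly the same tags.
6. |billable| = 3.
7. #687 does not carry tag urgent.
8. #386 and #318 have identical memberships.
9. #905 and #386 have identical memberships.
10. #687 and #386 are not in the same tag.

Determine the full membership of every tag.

urgent = {}; billable = {#109, #687, #974}

From (7): #687 ∉ urgent.
(2): urgent already has 0, so the rest are out.
Suppose #109 ∉ billable: no assignment then satisfies all the clues, so #109 ∈ billable.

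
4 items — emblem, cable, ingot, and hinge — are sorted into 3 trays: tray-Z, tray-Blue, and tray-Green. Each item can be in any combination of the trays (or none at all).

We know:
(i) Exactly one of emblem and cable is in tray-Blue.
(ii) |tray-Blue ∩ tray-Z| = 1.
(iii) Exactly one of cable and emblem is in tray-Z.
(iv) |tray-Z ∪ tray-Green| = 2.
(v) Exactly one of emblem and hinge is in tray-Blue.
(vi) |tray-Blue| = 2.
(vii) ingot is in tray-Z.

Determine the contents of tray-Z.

From (vii): ingot ∈ tray-Z.
Suppose emblem ∈ tray-Z: no assignment then satisfies all the clues, so emblem ∉ tray-Z.

tray-Z = {cable, ingot}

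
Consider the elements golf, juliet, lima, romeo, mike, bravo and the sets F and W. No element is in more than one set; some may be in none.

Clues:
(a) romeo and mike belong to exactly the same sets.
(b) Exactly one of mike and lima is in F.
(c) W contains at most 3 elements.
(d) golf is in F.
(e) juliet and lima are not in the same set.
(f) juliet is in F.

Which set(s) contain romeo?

From (d): golf ∈ F.
From (f): juliet ∈ F.
(e): lima ∉ F.
(b) (exactly one): mike ∈ F.
(a): romeo matches mike: romeo ∈ F.

romeo: F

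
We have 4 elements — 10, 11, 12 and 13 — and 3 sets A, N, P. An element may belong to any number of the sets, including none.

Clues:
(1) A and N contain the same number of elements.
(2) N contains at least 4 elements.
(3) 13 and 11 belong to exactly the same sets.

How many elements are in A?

4

(2): only 4 candidates remain for N, so all are in.
Suppose 10 ∉ A: no assignment then satisfies all the clues, so 10 ∈ A.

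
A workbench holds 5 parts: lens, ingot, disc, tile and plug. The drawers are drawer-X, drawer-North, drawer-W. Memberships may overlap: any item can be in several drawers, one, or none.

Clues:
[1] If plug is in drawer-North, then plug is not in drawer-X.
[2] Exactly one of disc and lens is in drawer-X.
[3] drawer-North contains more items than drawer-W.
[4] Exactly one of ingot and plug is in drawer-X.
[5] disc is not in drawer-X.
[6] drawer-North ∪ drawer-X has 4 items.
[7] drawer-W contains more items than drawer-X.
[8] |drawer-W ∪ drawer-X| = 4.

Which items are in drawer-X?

drawer-X = {ingot, lens}

From (5): disc ∉ drawer-X.
(2) (exactly one): lens ∈ drawer-X.
Suppose ingot ∉ drawer-X: no assignment then satisfies all the clues, so ingot ∈ drawer-X.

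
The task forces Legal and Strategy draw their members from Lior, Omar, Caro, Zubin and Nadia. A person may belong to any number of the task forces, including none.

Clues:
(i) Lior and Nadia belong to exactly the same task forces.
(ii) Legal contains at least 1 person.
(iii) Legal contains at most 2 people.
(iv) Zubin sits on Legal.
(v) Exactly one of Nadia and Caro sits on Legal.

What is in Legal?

Legal = {Caro, Zubin}

From (iv): Zubin ∈ Legal.
Suppose Lior ∈ Legal: no assignment then satisfies all the clues, so Lior ∉ Legal.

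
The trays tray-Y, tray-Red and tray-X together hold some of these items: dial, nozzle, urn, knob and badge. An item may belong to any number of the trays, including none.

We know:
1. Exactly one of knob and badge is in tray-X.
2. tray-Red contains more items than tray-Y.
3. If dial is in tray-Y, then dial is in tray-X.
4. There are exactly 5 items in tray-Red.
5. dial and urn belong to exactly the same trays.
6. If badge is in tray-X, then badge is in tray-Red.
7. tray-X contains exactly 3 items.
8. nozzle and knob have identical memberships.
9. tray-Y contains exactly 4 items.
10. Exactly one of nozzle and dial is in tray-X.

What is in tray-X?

tray-X = {badge, dial, urn}

(4): only 5 candidates remain for tray-Red, so all are in.
Suppose dial ∉ tray-X: no assignment then satisfies all the clues, so dial ∈ tray-X.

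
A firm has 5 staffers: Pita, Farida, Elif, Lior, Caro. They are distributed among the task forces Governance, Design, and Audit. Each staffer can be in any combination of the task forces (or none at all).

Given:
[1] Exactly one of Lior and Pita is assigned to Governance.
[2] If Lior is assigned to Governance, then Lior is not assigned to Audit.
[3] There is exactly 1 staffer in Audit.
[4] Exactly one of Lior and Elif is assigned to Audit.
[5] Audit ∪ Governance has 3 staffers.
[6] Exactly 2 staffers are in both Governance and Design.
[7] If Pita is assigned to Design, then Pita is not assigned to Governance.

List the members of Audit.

Audit = {Elif}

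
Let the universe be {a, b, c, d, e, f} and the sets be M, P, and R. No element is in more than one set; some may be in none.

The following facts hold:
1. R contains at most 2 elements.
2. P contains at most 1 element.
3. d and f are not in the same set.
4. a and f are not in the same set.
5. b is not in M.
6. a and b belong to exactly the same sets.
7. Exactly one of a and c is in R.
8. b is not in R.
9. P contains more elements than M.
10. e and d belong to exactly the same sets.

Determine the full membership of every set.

M = {}; P = {f}; R = {c}

From (5): b ∉ M.
From (8): b ∉ R.
(6): a matches b: a ∉ M.
(6): a matches b: a ∉ R.
(7) (exactly one): c ∈ R.
Suppose a ∈ P: no assignment then satisfies all the clues, so a ∉ P.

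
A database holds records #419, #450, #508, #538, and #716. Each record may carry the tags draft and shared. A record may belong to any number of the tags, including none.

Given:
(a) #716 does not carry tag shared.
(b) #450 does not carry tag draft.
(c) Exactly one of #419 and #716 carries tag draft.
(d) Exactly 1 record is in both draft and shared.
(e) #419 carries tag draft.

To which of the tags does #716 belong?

#716: none

From (a): #716 ∉ shared.
From (b): #450 ∉ draft.
From (e): #419 ∈ draft.
(c) (exactly one): #716 ∉ draft.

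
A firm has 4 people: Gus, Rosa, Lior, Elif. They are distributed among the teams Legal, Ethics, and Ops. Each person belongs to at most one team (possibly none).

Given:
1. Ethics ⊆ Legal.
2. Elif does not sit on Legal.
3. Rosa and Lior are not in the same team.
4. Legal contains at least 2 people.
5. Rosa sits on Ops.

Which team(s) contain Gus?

Gus: Legal

From (2): Elif ∉ Legal.
From (5): Rosa ∈ Ops.
(1) contrapositive: Elif ∉ Ethics.
(3): Lior ∉ Ops.
(4): only 2 candidates remain for Legal, so all are in.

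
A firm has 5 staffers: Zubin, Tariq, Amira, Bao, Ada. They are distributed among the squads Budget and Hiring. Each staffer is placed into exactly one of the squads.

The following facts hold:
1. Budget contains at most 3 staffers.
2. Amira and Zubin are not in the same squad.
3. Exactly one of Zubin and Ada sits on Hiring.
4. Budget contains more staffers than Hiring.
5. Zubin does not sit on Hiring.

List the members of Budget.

From (5): Zubin ∉ Hiring.
(3) (exactly one): Ada ∈ Hiring.
Only one squad left: Zubin ∈ Budget.
(2): Amira ∉ Budget.
Only one squad left: Amira ∈ Hiring.
Suppose Tariq ∉ Budget: no assignment then satisfies all the clues, so Tariq ∈ Budget.

Budget = {Bao, Tariq, Zubin}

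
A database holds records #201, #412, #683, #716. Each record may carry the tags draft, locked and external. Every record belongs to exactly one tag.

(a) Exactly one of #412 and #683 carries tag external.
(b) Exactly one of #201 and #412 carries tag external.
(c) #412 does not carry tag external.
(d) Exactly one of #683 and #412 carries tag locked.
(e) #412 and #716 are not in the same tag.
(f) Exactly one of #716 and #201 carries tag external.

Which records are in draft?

From (c): #412 ∉ external.
(a) (exactly one): #683 ∈ external.
(b) (exactly one): #201 ∈ external.
(d) (exactly one): #412 ∈ locked.
(e): #716 ∉ locked.
(f) (exactly one): #716 ∉ external.
Only one tag left: #716 ∈ draft.

draft = {#716}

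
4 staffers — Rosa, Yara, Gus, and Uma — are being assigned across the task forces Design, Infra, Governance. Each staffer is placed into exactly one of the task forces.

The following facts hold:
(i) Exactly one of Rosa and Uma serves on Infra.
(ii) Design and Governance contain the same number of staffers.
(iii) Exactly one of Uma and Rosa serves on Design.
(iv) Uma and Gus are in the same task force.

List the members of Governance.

Governance = {Yara}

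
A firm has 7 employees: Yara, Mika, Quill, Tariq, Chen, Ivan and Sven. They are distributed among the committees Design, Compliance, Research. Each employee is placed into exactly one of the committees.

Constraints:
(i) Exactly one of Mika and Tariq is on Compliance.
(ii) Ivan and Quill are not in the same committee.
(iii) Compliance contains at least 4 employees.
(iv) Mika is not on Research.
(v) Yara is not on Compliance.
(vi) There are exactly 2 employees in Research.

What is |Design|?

1

From (iv): Mika ∉ Research.
From (v): Yara ∉ Compliance.
Suppose Chen ∈ Design: no assignment then satisfies all the clues, so Chen ∉ Design.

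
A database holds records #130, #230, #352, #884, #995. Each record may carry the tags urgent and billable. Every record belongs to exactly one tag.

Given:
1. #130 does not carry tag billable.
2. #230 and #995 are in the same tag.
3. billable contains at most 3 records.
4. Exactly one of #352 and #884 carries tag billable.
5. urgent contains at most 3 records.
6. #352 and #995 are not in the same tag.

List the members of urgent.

urgent = {#130, #352}

From (1): #130 ∉ billable.
Only one tag left: #130 ∈ urgent.
Suppose #230 ∈ urgent: no assignment then satisfies all the clues, so #230 ∉ urgent.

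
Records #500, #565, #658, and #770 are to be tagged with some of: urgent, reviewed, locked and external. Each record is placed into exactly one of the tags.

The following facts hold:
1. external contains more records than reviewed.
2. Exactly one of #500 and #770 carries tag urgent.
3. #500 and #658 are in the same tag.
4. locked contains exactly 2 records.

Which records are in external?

external = {#565}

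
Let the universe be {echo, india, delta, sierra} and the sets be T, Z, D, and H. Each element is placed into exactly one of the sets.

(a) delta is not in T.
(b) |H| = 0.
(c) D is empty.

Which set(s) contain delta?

From (a): delta ∉ T.
(b): H already has 0, so the rest are out.
(c): D already has 0, so the rest are out.
Only one set left: delta ∈ Z.

delta: Z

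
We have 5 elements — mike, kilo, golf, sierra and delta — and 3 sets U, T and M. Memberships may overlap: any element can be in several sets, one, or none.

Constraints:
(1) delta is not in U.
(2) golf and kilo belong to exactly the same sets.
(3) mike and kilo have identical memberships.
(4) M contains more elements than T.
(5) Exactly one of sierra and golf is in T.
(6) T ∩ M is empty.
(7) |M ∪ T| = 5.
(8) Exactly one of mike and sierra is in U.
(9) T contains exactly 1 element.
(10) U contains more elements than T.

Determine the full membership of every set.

U = {golf, kilo, mike}; T = {sierra}; M = {delta, golf, kilo, mike}

From (1): delta ∉ U.
Suppose mike ∉ U: no assignment then satisfies all the clues, so mike ∈ U.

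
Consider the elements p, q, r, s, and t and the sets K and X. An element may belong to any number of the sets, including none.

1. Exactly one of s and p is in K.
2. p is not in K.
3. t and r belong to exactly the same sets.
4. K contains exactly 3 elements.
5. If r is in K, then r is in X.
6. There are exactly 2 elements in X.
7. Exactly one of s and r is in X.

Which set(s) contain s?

s: K

From (2): p ∉ K.
(1) (exactly one): s ∈ K.
Suppose s ∈ X: no assignment then satisfies all the clues, so s ∉ X.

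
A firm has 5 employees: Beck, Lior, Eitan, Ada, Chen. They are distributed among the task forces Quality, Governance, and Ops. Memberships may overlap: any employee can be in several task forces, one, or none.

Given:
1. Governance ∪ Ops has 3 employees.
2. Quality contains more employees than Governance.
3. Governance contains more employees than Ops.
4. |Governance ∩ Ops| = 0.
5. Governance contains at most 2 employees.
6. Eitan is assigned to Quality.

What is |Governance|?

2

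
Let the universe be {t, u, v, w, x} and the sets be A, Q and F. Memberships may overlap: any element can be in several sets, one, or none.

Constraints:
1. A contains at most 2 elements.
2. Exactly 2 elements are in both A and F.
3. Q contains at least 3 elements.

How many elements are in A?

2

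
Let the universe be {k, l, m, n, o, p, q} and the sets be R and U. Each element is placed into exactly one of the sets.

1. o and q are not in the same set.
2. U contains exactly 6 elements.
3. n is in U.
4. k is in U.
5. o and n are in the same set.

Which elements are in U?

U = {k, l, m, n, o, p}

From (3): n ∈ U.
From (4): k ∈ U.
(5): o matches n: o ∉ R.
(5): o matches n: o ∈ U.
(1): q ∉ U.
(2): only 6 candidates remain for U, so all are in.
Only one set left: q ∈ R.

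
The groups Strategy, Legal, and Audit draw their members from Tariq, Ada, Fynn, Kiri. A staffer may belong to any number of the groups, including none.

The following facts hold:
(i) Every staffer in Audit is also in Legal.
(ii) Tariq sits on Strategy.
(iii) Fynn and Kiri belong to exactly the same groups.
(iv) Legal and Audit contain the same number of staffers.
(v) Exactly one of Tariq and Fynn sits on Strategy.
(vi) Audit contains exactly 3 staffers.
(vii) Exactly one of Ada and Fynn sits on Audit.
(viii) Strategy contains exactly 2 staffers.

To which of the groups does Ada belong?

Ada: Strategy

From (ii): Tariq ∈ Strategy.
(v) (exactly one): Fynn ∉ Strategy.
(iii): Kiri matches Fynn: Kiri ∉ Strategy.
(viii): only 2 candidates remain for Strategy, so all are in.
Suppose Ada ∈ Legal: no assignment then satisfies all the clues, so Ada ∉ Legal.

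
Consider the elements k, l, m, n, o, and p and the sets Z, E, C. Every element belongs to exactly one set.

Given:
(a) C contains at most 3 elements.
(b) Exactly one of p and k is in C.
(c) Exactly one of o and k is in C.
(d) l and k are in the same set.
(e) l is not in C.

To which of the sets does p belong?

p: C

From (e): l ∉ C.
(d): k matches l: k ∉ C.
(b) (exactly one): p ∈ C.
(c) (exactly one): o ∈ C.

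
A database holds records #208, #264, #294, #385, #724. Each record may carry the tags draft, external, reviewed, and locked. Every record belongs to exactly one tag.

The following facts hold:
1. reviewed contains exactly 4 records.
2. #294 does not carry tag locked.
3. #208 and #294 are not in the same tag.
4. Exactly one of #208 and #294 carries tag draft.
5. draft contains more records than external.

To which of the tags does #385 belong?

#385: reviewed

From (2): #294 ∉ locked.
Suppose #385 ∈ draft: no assignment then satisfies all the clues, so #385 ∉ draft.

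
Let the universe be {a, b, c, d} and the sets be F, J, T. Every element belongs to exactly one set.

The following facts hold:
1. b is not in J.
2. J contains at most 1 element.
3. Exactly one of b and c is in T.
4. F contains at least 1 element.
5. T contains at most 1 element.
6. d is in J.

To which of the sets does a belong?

From (1): b ∉ J.
From (6): d ∈ J.
(2): J already has 1, so the rest are out.
Suppose a ∉ F: no assignment then satisfies all the clues, so a ∈ F.

a: F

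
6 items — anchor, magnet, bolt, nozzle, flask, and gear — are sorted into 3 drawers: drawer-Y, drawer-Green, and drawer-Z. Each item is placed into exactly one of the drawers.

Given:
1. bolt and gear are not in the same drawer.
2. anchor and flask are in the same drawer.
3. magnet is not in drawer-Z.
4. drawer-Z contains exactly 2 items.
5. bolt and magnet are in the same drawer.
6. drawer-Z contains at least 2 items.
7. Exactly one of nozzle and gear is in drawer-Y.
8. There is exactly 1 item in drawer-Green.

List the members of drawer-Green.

drawer-Green = {gear}

From (3): magnet ∉ drawer-Z.
(5): bolt matches magnet: bolt ∉ drawer-Z.
Suppose anchor ∈ drawer-Green: no assignment then satisfies all the clues, so anchor ∉ drawer-Green.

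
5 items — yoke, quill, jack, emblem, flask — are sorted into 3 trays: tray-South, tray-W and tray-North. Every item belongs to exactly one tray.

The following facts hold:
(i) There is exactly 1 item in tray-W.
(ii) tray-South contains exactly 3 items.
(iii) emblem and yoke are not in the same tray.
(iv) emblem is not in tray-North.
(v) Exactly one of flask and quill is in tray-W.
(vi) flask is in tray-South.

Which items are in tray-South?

tray-South = {emblem, flask, jack}

From (iv): emblem ∉ tray-North.
From (vi): flask ∈ tray-South.
(v) (exactly one): quill ∈ tray-W.
(i): tray-W already has 1, so the rest are out.
Only one tray left: emblem ∈ tray-South.
(iii): yoke ∉ tray-South.
Only one tray left: yoke ∈ tray-North.
(ii): only 3 candidates remain for tray-South, so all are in.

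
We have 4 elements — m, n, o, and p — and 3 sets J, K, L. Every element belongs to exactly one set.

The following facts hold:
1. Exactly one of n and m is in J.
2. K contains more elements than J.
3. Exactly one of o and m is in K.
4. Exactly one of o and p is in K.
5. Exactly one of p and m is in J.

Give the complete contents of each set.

J = {m}; K = {n, o}; L = {p}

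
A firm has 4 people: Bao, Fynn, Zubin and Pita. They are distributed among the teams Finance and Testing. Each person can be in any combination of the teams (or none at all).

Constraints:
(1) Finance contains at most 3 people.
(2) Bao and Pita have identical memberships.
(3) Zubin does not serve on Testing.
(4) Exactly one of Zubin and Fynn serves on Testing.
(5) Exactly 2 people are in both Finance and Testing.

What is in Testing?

Testing = {Bao, Fynn, Pita}

From (3): Zubin ∉ Testing.
(4) (exactly one): Fynn ∈ Testing.
Suppose Bao ∉ Testing: no assignment then satisfies all the clues, so Bao ∈ Testing.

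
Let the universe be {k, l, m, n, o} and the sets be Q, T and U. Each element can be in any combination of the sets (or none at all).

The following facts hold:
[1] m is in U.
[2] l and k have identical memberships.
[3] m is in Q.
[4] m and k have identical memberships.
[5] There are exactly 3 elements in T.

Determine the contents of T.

T = {k, l, m}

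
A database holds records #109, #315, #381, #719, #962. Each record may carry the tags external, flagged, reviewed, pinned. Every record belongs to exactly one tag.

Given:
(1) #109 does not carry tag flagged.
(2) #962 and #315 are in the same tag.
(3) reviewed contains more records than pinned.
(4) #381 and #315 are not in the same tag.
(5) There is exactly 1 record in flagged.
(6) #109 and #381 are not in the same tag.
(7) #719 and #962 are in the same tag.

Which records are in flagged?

flagged = {#381}

From (1): #109 ∉ flagged.
Suppose #315 ∈ flagged: no assignment then satisfies all the clues, so #315 ∉ flagged.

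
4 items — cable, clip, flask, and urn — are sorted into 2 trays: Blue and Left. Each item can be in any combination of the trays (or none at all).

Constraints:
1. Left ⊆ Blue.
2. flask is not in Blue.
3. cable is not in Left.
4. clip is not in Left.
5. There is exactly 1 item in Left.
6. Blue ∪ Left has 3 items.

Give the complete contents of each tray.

Blue = {cable, clip, urn}; Left = {urn}

From (2): flask ∉ Blue.
From (3): cable ∉ Left.
From (4): clip ∉ Left.
(1) contrapositive: flask ∉ Left.
(5): only 1 candidates remain for Left, so all are in.
(1) with urn ∈ Left: urn ∈ Blue.
Suppose cable ∉ Blue: no assignment then satisfies all the clues, so cable ∈ Blue.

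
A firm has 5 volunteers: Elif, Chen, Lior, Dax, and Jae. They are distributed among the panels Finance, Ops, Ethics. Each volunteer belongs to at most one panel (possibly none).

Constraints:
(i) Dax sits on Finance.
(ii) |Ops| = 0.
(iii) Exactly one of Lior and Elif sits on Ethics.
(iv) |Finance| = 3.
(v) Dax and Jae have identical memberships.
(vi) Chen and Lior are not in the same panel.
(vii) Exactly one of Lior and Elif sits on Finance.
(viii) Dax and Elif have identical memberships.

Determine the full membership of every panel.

From (i): Dax ∈ Finance.
(ii): Ops already has 0, so the rest are out.
(v): Jae matches Dax: Jae ∈ Finance.
(viii): Elif matches Dax: Elif ∈ Finance.
(iii) (exactly one): Lior ∈ Ethics.
(iv): Finance already has 3, so the rest are out.
(vi): Chen ∉ Ethics.

Finance = {Dax, Elif, Jae}; Ops = {}; Ethics = {Lior}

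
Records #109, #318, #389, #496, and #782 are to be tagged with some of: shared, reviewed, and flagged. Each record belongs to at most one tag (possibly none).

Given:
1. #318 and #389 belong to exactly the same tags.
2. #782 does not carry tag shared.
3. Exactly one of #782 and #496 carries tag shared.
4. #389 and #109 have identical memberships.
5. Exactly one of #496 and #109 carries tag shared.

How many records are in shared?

From (2): #782 ∉ shared.
(3) (exactly one): #496 ∈ shared.
(5) (exactly one): #109 ∉ shared.
(4): #389 matches #109: #389 ∉ shared.
(1): #318 matches #389: #318 ∉ shared.

1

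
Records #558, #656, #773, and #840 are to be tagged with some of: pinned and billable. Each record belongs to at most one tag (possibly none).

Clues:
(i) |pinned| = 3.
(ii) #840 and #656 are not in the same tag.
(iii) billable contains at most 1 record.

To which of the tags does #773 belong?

#773: pinned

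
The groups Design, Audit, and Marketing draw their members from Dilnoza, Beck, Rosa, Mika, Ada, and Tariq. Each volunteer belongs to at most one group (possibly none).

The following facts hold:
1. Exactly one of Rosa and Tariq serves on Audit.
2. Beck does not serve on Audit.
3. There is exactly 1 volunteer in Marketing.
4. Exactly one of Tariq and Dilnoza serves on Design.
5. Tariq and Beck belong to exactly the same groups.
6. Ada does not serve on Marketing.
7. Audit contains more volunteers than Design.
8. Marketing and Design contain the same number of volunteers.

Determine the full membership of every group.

Design = {Dilnoza}; Audit = {Ada, Rosa}; Marketing = {Mika}

From (2): Beck ∉ Audit.
From (6): Ada ∉ Marketing.
(5): Tariq matches Beck: Tariq ∉ Audit.
(1) (exactly one): Rosa ∈ Audit.
Suppose Dilnoza ∉ Design: no assignment then satisfies all the clues, so Dilnoza ∈ Design.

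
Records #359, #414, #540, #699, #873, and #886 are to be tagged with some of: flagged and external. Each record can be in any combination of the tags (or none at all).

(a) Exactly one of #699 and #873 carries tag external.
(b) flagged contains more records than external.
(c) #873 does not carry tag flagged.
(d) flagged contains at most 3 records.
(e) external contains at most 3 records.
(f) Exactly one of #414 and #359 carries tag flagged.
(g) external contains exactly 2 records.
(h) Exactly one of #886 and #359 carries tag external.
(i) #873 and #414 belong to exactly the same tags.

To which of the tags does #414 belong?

#414: none

From (c): #873 ∉ flagged.
(i): #414 matches #873: #414 ∉ flagged.
(f) (exactly one): #359 ∈ flagged.
Suppose #414 ∈ external: no assignment then satisfies all the clues, so #414 ∉ external.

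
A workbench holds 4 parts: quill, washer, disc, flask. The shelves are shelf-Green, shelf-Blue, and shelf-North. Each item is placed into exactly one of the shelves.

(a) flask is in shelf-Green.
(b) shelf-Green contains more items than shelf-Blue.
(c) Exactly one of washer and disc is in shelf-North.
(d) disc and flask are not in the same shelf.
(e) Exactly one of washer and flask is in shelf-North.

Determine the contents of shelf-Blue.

From (a): flask ∈ shelf-Green.
(d): disc ∉ shelf-Green.
(e) (exactly one): washer ∈ shelf-North.
(c) (exactly one): disc ∉ shelf-North.
Only one shelf left: disc ∈ shelf-Blue.
Suppose quill ∈ shelf-Blue: no assignment then satisfies all the clues, so quill ∉ shelf-Blue.

shelf-Blue = {disc}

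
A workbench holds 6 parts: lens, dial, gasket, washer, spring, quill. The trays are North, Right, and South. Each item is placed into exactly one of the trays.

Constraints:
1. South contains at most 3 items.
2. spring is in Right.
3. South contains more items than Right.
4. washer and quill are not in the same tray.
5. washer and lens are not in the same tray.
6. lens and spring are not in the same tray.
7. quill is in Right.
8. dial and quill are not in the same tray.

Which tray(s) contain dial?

dial: South

From (2): spring ∈ Right.
From (7): quill ∈ Right.
(4): washer ∉ Right.
(6): lens ∉ Right.
(8): dial ∉ Right.
Suppose dial ∈ North: no assignment then satisfies all the clues, so dial ∉ North.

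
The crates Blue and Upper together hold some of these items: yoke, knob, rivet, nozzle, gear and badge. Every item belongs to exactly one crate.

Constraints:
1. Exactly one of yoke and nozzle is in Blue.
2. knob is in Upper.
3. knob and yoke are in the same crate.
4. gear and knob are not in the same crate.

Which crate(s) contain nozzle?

nozzle: Blue

From (2): knob ∈ Upper.
(3): yoke matches knob: yoke ∉ Blue.
(3): yoke matches knob: yoke ∈ Upper.
(4): gear ∉ Upper.
Only one crate left: gear ∈ Blue.
(1) (exactly one): nozzle ∈ Blue.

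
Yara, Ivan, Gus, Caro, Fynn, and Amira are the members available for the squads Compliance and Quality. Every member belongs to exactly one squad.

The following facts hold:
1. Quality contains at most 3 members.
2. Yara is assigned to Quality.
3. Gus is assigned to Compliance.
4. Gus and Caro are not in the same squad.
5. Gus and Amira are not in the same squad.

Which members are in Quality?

From (2): Yara ∈ Quality.
From (3): Gus ∈ Compliance.
(4): Caro ∉ Compliance.
(5): Amira ∉ Compliance.
Only one squad left: Caro ∈ Quality.
Only one squad left: Amira ∈ Quality.
(1): Quality already has 3, so the rest are out.
Only one squad left: Ivan ∈ Compliance.
Only one squad left: Fynn ∈ Compliance.

Quality = {Amira, Caro, Yara}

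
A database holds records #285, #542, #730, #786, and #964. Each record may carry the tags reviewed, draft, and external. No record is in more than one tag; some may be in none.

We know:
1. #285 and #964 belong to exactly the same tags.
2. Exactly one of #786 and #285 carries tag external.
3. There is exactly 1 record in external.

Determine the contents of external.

external = {#786}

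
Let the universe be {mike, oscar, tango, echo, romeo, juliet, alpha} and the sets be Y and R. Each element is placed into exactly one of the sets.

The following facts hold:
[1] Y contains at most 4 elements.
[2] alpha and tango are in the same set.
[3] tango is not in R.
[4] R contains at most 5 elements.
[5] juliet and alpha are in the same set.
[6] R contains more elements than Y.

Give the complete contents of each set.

From (3): tango ∉ R.
(2): alpha matches tango: alpha ∉ R.
(5): juliet matches alpha: juliet ∉ R.
Only one set left: tango ∈ Y.
Only one set left: juliet ∈ Y.
Only one set left: alpha ∈ Y.
Suppose mike ∈ Y: no assignment then satisfies all the clues, so mike ∉ Y.

Y = {alpha, juliet, tango}; R = {echo, mike, oscar, romeo}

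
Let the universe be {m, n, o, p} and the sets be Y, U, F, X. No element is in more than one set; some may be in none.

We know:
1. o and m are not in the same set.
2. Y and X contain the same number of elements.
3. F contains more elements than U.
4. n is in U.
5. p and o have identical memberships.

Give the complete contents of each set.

Y = {}; U = {n}; F = {o, p}; X = {}

From (4): n ∈ U.
Suppose m ∈ Y: no assignment then satisfies all the clues, so m ∉ Y.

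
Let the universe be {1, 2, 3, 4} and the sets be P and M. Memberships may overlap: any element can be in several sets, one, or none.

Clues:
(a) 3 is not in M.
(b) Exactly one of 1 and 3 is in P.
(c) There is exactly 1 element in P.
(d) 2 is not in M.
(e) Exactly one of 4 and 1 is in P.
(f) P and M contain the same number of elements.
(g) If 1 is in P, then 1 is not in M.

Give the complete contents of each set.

P = {1}; M = {4}

From (a): 3 ∉ M.
From (d): 2 ∉ M.
Suppose 1 ∉ P: no assignment then satisfies all the clues, so 1 ∈ P.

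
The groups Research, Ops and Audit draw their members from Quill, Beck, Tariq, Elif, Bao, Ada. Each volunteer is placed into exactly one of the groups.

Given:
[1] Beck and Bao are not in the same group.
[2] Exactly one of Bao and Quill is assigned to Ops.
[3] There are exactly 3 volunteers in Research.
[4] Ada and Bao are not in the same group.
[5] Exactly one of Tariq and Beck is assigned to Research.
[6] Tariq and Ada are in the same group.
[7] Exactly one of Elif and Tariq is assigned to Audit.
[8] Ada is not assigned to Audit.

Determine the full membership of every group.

Research = {Ada, Quill, Tariq}; Ops = {Bao}; Audit = {Beck, Elif}

From (8): Ada ∉ Audit.
(6): Tariq matches Ada: Tariq ∉ Audit.
(7) (exactly one): Elif ∈ Audit.
Suppose Quill ∉ Research: no assignment then satisfies all the clues, so Quill ∈ Research.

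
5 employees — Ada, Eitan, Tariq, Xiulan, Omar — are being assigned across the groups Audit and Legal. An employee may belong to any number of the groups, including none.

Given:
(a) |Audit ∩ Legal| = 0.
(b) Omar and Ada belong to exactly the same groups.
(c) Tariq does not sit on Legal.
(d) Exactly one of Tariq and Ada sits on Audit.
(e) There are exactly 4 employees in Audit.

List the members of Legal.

Legal = {}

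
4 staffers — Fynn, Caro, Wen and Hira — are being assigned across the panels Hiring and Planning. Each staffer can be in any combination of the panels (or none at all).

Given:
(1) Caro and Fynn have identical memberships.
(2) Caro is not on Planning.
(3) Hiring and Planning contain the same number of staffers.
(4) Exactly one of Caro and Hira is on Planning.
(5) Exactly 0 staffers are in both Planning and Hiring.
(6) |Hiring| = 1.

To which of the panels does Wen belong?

Wen: Hiring

From (2): Caro ∉ Planning.
(1): Fynn matches Caro: Fynn ∉ Planning.
(4) (exactly one): Hira ∈ Planning.
Suppose Wen ∉ Hiring: no assignment then satisfies all the clues, so Wen ∈ Hiring.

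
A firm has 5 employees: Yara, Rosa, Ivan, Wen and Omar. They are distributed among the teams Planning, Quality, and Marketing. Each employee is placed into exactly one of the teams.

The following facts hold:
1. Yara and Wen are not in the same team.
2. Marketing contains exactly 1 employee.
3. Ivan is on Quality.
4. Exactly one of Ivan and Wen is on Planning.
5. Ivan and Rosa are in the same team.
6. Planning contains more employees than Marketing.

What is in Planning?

From (3): Ivan ∈ Quality.
(4) (exactly one): Wen ∈ Planning.
(5): Rosa matches Ivan: Rosa ∉ Planning.
(5): Rosa matches Ivan: Rosa ∈ Quality.
(1): Yara ∉ Planning.
Suppose Omar ∉ Planning: no assignment then satisfies all the clues, so Omar ∈ Planning.

Planning = {Omar, Wen}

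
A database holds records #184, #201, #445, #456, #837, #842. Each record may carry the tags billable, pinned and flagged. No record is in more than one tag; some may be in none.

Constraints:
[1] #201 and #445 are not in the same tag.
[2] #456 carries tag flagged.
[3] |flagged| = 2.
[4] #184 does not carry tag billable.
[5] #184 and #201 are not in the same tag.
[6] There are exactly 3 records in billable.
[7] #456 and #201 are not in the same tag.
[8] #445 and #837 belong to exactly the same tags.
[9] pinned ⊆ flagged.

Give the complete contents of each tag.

billable = {#445, #837, #842}; pinned = {}; flagged = {#184, #456}

From (2): #456 ∈ flagged.
From (4): #184 ∉ billable.
(7): #201 ∉ flagged.
(9) contrapositive: #201 ∉ pinned.
Suppose #184 ∈ pinned: no assignment then satisfies all the clues, so #184 ∉ pinned.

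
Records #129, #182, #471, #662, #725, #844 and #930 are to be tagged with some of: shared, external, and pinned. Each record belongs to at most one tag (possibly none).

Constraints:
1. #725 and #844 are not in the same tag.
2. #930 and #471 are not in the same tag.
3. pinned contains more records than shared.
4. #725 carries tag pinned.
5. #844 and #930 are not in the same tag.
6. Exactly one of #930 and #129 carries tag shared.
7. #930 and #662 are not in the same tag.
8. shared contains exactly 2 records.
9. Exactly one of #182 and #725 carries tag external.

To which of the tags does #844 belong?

#844: shared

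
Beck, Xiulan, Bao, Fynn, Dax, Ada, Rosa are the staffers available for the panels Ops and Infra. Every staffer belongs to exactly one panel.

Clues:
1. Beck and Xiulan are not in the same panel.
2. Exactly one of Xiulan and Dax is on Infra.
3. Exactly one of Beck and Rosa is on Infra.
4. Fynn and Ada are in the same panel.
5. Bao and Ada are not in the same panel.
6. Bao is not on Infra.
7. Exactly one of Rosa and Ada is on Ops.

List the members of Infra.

Infra = {Ada, Beck, Dax, Fynn}

From (6): Bao ∉ Infra.
Only one panel left: Bao ∈ Ops.
(5): Ada ∉ Ops.
(7) (exactly one): Rosa ∈ Ops.
Only one panel left: Ada ∈ Infra.
(3) (exactly one): Beck ∈ Infra.
(4): Fynn matches Ada: Fynn ∉ Ops.
(4): Fynn matches Ada: Fynn ∈ Infra.
(1): Xiulan ∉ Infra.
(2) (exactly one): Dax ∈ Infra.
Only one panel left: Xiulan ∈ Ops.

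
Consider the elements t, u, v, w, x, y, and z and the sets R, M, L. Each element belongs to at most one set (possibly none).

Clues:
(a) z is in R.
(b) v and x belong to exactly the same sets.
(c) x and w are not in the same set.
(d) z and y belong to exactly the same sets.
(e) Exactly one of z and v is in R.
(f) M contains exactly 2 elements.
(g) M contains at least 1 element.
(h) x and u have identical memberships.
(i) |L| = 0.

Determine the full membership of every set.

R = {y, z}; M = {t, w}; L = {}

From (a): z ∈ R.
(d): y matches z: y ∈ R.
(e) (exactly one): v ∉ R.
(i): L already has 0, so the rest are out.
(b): x matches v: x ∉ R.
(h): u matches x: u ∉ R.
Suppose t ∈ R: no assignment then satisfies all the clues, so t ∉ R.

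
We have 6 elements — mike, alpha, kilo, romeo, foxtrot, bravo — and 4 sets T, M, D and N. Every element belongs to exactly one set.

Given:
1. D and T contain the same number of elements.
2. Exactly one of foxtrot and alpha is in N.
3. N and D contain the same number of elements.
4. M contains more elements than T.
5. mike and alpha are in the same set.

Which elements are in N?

N = {foxtrot}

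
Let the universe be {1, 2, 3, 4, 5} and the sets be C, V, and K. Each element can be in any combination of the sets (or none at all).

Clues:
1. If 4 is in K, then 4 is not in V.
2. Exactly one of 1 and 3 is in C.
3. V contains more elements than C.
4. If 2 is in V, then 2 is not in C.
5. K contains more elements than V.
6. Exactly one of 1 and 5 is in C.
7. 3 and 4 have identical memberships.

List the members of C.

C = {1}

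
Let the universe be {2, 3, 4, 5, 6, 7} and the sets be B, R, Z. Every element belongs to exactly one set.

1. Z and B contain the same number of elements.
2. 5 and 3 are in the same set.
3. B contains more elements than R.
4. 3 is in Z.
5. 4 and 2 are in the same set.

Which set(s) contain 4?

4: B

From (4): 3 ∈ Z.
(2): 5 matches 3: 5 ∉ B.
(2): 5 matches 3: 5 ∉ R.
(2): 5 matches 3: 5 ∈ Z.
Suppose 4 ∉ B: no assignment then satisfies all the clues, so 4 ∈ B.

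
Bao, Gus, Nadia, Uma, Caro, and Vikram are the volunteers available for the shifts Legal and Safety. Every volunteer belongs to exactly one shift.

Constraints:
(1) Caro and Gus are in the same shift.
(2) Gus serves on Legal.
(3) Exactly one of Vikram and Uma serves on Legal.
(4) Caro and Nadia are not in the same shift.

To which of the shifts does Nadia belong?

Nadia: Safety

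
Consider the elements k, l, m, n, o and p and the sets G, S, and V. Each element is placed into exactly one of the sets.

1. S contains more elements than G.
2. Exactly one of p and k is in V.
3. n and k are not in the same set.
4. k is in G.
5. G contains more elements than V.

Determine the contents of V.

V = {p}

From (4): k ∈ G.
(2) (exactly one): p ∈ V.
(3): n ∉ G.
Suppose l ∈ V: no assignment then satisfies all the clues, so l ∉ V.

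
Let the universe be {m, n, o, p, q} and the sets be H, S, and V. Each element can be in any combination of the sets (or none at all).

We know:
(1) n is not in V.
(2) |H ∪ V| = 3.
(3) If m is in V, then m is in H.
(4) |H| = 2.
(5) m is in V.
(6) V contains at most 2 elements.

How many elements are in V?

2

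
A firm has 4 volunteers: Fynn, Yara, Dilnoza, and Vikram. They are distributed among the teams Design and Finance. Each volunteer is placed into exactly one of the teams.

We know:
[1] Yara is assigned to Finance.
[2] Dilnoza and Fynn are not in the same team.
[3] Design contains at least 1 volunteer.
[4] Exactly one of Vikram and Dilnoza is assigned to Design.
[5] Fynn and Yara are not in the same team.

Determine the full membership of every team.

Design = {Fynn, Vikram}; Finance = {Dilnoza, Yara}

From (1): Yara ∈ Finance.
(5): Fynn ∉ Finance.
Only one team left: Fynn ∈ Design.
(2): Dilnoza ∉ Design.
(4) (exactly one): Vikram ∈ Design.
Only one team left: Dilnoza ∈ Finance.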